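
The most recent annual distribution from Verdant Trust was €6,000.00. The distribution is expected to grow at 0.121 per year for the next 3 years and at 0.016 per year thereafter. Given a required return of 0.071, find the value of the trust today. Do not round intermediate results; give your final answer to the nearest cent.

D_1 = 6726.00000
D_2 = 7539.84600
D_3 = 8452.16737
Terminal value at year 3: TV = D_3×(1+g_2)/(r−g_2) = 8587.40204/0.055 = 156134.58262
P_0 = D_1/(1+r)^1 + D_2/(1+r)^2 + D_3/(1+r)^3 + TV/(1+r)^3
    = 6280.11204 + 6573.30122 + 6880.17802 + 127095.65221 = 146829.24350

€146829.24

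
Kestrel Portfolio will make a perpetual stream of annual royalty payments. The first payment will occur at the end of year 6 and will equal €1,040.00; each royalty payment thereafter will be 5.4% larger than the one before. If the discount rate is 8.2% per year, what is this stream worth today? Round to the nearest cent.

€25046.04

Value at end of year 5: C₁ / (r − g) = €1,040.00 / (0.082 − 0.054) = €37,142.8571
Discount to today: PV = €37,142.8571 / (1 + 0.082)^5 = €37,142.8571 / 1.482983 = €25,046.04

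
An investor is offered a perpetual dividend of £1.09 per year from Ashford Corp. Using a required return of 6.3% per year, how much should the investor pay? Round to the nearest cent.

£17.30

Level perpetuity: PV = C / r = £1.09 / 0.063 = £17.30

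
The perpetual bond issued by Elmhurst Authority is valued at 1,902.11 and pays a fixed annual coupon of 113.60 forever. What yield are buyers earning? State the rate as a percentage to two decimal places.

5.97%

P = C/r ⇒ r = C/P = 113.60/1,902.11 = 0.059723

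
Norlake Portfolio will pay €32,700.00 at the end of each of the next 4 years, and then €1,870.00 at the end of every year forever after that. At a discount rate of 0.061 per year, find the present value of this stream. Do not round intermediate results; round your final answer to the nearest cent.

PV of 4-year annuity: €32,700.00 × [1 − (1+0.061)^−4] / 0.061 = 113049.97530
Perpetuity value at year 4: €1,870.00 / 0.061 = 30655.73770
PV of perpetuity: 30655.73770 / (1+0.061)^4 = 24190.80028
Total PV = 113049.97530 + 24190.80028 = 137240.77558

€137240.78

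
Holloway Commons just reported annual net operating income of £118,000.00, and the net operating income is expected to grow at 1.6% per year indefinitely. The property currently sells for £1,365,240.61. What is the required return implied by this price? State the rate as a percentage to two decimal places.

10.38%

D₁ = £118,000.00 × 1.016 = £119,888.0000
P = D₁/(r − g) ⇒ r = D₁/P + g = £119,888.0000/£1,365,240.61 + 0.016 = 0.087815 + 0.016 = 0.103815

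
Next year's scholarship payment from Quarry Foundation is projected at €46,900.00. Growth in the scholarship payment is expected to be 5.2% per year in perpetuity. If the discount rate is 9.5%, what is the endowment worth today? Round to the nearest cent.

Growing perpetuity: P = D₁ / (r − g) = €46,900.0000 / (0.095 − 0.052) = €1,090,697.67

€1090697.67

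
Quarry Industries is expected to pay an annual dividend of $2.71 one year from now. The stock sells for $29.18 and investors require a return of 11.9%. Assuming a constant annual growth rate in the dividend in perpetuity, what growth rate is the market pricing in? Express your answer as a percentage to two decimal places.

P = D₁/(r−g) ⇒ g = r − D₁/P = 0.119 − $2.71/$29.18 = 0.026128

2.61%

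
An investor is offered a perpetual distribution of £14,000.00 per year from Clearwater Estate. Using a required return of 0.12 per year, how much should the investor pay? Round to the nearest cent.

£116666.67

Level perpetuity: PV = C / r = £14,000.00 / 0.12 = £116,666.67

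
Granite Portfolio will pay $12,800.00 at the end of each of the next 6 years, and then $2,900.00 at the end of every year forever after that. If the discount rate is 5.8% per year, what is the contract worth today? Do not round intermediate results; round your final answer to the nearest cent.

PV of 6-year annuity: $12,800.00 × [1 − (1+0.058)^−6] / 0.058 = 63339.21219
Perpetuity value at year 6: $2,900.00 / 0.058 = 50000.00000
PV of perpetuity: 50000.00000 / (1+0.058)^6 = 35649.70974
Total PV = 63339.21219 + 35649.70974 = 98988.92193

$98988.92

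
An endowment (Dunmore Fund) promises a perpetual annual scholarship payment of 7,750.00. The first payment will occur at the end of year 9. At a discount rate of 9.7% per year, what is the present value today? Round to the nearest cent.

Value at end of year 8: C / r = 7,750.00 / 0.097 = 79,896.9072
Discount to today: PV = 79,896.9072 / (1 + 0.097)^8 = 79,896.9072 / 2.097264 = 38,095.79

38095.79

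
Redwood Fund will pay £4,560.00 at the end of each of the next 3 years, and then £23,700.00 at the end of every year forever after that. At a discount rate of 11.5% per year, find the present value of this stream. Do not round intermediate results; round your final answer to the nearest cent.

£159718.02

PV of 3-year annuity: £4,560.00 × [1 − (1+0.115)^−3] / 0.115 = 11047.14440
Perpetuity value at year 3: £23,700.00 / 0.115 = 206086.95652
PV of perpetuity: 206086.95652 / (1+0.115)^3 = 148670.87707
Total PV = 11047.14440 + 148670.87707 = 159718.02147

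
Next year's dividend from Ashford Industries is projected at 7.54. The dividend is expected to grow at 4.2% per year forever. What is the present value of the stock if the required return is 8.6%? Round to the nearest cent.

171.36

Growing perpetuity: P = D₁ / (r − g) = 7.5400 / (0.086 − 0.042) = 171.36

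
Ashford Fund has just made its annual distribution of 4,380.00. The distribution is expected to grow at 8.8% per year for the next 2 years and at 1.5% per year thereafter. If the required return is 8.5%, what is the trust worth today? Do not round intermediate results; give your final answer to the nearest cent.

D_1 = 4765.44000
D_2 = 5184.79872
Terminal value at year 2: TV = D_2×(1+g_2)/(r−g_2) = 5262.57070/0.07 = 75179.58144
P_0 = D_1/(1+r)^1 + D_2/(1+r)^2 + TV/(1+r)^2
    = 4392.11060 + 4404.25468 + 63861.69291 = 72658.05820

72658.06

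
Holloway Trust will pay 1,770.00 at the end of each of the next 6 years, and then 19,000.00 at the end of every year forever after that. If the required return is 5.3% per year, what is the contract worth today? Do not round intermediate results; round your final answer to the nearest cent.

271869.21

PV of 6-year annuity: 1,770.00 × [1 − (1+0.053)^−6] / 0.053 = 8898.42163
Perpetuity value at year 6: 19,000.00 / 0.053 = 358490.56604
PV of perpetuity: 358490.56604 / (1+0.053)^6 = 262970.78588
Total PV = 8898.42163 + 262970.78588 = 271869.20750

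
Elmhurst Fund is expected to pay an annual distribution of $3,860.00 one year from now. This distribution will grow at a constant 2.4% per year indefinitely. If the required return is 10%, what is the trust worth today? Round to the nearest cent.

$50789.47

Growing perpetuity: P = D₁ / (r − g) = $3,860.0000 / (0.1 − 0.024) = $50,789.47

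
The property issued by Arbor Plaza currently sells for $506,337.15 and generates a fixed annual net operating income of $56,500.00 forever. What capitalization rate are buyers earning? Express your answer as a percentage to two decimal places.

P = C/r ⇒ r = C/P = $56,500.00/$506,337.15 = 0.111586

11.16%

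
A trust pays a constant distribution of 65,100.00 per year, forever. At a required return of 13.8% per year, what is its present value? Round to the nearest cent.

471739.13

Level perpetuity: PV = C / r = 65,100.00 / 0.138 = 471,739.13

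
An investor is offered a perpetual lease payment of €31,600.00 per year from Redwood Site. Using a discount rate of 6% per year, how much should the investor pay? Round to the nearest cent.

Level perpetuity: PV = C / r = €31,600.00 / 0.06 = €526,666.67

€526666.67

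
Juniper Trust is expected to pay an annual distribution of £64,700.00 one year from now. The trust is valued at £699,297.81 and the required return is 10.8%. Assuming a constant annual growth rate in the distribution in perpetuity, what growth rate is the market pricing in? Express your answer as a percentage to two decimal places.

P = D₁/(r−g) ⇒ g = r − D₁/P = 0.108 − £64,700.00/£699,297.81 = 0.015479

1.55%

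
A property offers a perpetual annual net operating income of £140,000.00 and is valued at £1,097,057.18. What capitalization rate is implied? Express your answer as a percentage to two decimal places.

12.76%

P = C/r ⇒ r = C/P = £140,000.00/£1,097,057.18 = 0.127614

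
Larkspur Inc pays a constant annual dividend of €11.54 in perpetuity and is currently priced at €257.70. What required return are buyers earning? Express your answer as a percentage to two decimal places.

4.48%

P = C/r ⇒ r = C/P = €11.54/€257.70 = 0.044781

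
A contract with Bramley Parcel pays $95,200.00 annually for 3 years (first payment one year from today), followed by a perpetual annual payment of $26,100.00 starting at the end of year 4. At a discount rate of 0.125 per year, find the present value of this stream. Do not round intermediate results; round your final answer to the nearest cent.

$373350.89

PV of 3-year annuity: $95,200.00 × [1 − (1+0.125)^−3] / 0.125 = 226703.97805
Perpetuity value at year 3: $26,100.00 / 0.125 = 208800.00000
PV of perpetuity: 208800.00000 / (1+0.125)^3 = 146646.91358
Total PV = 226703.97805 + 146646.91358 = 373350.89163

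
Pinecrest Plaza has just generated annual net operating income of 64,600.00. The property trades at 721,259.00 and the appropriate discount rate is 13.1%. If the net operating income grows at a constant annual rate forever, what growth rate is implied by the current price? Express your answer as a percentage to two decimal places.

3.80%

P = D₀(1+g)/(r−g) ⇒ P(r−g) = D₀(1+g) ⇒ g(P+D₀) = P·r − D₀
g = (P·r − D₀)/(P + D₀) = (721,259.00×0.131 − 64,600.00) / (721,259.00 + 64,600.00) = 0.038028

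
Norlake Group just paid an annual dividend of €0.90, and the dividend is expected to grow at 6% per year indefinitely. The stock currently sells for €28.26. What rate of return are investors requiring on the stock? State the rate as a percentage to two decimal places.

D₁ = €0.90 × 1.06 = €0.9540
P = D₁/(r − g) ⇒ r = D₁/P + g = €0.9540/€28.26 + 0.06 = 0.033758 + 0.06 = 0.093758

9.38%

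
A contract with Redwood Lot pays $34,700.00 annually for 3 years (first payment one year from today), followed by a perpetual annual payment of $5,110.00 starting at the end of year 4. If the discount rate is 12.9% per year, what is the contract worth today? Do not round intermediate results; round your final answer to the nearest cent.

PV of 3-year annuity: $34,700.00 × [1 − (1+0.129)^−3] / 0.129 = 82071.31566
Perpetuity value at year 3: $5,110.00 / 0.129 = 39612.40310
PV of perpetuity: 39612.40310 / (1+0.129)^3 = 27526.39667
Total PV = 82071.31566 + 27526.39667 = 109597.71233

$109597.71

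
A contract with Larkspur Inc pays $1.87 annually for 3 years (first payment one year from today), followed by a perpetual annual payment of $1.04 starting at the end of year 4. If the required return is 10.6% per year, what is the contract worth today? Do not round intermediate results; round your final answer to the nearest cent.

$11.85

PV of 3-year annuity: $1.87 × [1 − (1+0.106)^−3] / 0.106 = 4.60173
Perpetuity value at year 3: $1.04 / 0.106 = 9.81132
PV of perpetuity: 9.81132 / (1+0.106)^3 = 7.25207
Total PV = 4.60173 + 7.25207 = 11.85380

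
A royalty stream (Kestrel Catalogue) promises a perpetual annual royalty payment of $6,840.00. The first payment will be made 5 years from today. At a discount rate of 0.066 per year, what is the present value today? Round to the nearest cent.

$80257.08

Value at end of year 4: C / r = $6,840.00 / 0.066 = $103,636.3636
Discount to today: PV = $103,636.3636 / (1 + 0.066)^4 = $103,636.3636 / 1.291305 = $80,257.08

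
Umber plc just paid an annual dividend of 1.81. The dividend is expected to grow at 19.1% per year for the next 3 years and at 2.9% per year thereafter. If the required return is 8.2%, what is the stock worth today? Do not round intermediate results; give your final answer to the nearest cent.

53.47

D_1 = 2.15571
D_2 = 2.56745
D_3 = 3.05783
Terminal value at year 3: TV = D_3×(1+g_2)/(r−g_2) = 3.14651/0.053 = 59.36813
P_0 = D_1/(1+r)^1 + D_2/(1+r)^2 + D_3/(1+r)^3 + TV/(1+r)^3
    = 1.99234 + 2.19305 + 2.41397 + 46.86748 = 53.46683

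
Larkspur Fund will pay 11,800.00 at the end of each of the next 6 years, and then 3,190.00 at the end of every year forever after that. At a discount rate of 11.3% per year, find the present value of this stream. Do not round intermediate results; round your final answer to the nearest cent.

64342.38

PV of 6-year annuity: 11,800.00 × [1 − (1+0.113)^−6] / 0.113 = 49491.87230
Perpetuity value at year 6: 3,190.00 / 0.113 = 28230.08850
PV of perpetuity: 28230.08850 / (1+0.113)^6 = 14850.50607
Total PV = 49491.87230 + 14850.50607 = 64342.37837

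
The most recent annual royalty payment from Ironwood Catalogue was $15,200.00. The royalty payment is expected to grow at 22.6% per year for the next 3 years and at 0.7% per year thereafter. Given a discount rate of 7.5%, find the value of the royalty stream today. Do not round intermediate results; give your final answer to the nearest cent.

$393547.35

D_1 = 18635.20000
D_2 = 22846.75520
D_3 = 28010.12188
Terminal value at year 3: TV = D_3×(1+g_2)/(r−g_2) = 28206.19273/0.068 = 414796.95189
P_0 = D_1/(1+r)^1 + D_2/(1+r)^2 + D_3/(1+r)^3 + TV/(1+r)^3
    = 17335.06977 + 19770.04236 + 22547.04366 + 333895.19062 = 393547.34640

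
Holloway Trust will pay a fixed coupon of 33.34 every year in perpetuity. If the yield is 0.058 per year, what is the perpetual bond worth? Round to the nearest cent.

Level perpetuity: PV = C / r = 33.34 / 0.058 = 574.83

574.83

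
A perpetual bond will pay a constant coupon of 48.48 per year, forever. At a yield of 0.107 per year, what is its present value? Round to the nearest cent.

453.08

Level perpetuity: PV = C / r = 48.48 / 0.107 = 453.08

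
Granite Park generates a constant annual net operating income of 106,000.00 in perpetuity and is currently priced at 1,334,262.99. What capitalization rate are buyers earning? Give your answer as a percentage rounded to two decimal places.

7.94%

P = C/r ⇒ r = C/P = 106,000.00/1,334,262.99 = 0.079445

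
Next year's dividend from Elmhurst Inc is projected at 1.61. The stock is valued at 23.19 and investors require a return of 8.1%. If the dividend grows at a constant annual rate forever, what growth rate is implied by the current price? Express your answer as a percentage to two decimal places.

P = D₁/(r−g) ⇒ g = r − D₁/P = 0.081 − 1.61/23.19 = 0.011574

1.16%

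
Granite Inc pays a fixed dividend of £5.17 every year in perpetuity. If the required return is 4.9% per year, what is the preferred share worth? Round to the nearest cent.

£105.51

Level perpetuity: PV = C / r = £5.17 / 0.049 = £105.51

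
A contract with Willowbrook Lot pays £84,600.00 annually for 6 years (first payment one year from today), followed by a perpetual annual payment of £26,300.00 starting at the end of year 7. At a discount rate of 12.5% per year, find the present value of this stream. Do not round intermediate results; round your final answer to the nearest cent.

£446738.79

PV of 6-year annuity: £84,600.00 × [1 − (1+0.125)^−6] / 0.125 = 342954.73928
Perpetuity value at year 6: £26,300.00 / 0.125 = 210400.00000
PV of perpetuity: 210400.00000 / (1+0.125)^6 = 103784.04677
Total PV = 342954.73928 + 103784.04677 = 446738.78606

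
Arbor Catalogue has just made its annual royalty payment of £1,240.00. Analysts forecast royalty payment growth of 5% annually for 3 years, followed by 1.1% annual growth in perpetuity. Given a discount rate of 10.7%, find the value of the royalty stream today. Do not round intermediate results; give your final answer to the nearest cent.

£14493.52

D_1 = 1302.00000
D_2 = 1367.10000
D_3 = 1435.45500
Terminal value at year 3: TV = D_3×(1+g_2)/(r−g_2) = 1451.24500/0.096 = 15117.13547
P_0 = D_1/(1+r)^1 + D_2/(1+r)^2 + D_3/(1+r)^3 + TV/(1+r)^3
    = 1176.15176 + 1115.59110 + 1058.14874 + 11143.62893 = 14493.52054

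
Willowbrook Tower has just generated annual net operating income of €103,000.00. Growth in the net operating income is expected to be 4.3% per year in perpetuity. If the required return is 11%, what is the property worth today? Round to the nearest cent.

D₁ = D₀ × (1 + g) = €103,000.00 × 1.043 = €107,429.0000
Growing perpetuity: P = D₁ / (r − g) = €107,429.0000 / (0.11 − 0.043) = €1,603,417.91

€1603417.91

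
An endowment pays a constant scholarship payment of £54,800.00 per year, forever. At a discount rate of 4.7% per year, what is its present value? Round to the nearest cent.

Level perpetuity: PV = C / r = £54,800.00 / 0.047 = £1,165,957.45

£1165957.45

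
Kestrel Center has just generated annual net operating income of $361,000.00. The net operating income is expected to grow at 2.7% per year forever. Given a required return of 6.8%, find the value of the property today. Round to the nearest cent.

D₁ = D₀ × (1 + g) = $361,000.00 × 1.027 = $370,747.0000
Growing perpetuity: P = D₁ / (r − g) = $370,747.0000 / (0.068 − 0.027) = $9,042,609.76

$9042609.76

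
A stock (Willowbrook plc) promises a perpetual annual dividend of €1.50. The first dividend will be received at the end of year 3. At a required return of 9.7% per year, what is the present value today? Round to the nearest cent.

€12.85

Value at end of year 2: C / r = €1.50 / 0.097 = €15.4639
Discount to today: PV = €15.4639 / (1 + 0.097)^2 = €15.4639 / 1.203409 = €12.85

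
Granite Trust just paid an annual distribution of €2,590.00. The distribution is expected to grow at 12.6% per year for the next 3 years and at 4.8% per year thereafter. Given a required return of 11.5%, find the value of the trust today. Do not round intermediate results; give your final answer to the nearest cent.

D_1 = 2916.34000
D_2 = 3283.79884
D_3 = 3697.55749
Terminal value at year 3: TV = D_3×(1+g_2)/(r−g_2) = 3875.04025/0.067 = 57836.42169
P_0 = D_1/(1+r)^1 + D_2/(1+r)^2 + D_3/(1+r)^3 + TV/(1+r)^3
    = 2615.55157 + 2641.35522 + 2667.41343 + 41723.12350 = 49647.44372

€49647.44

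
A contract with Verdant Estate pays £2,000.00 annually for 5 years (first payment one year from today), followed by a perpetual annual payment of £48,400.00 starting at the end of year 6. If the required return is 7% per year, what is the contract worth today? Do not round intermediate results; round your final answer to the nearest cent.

£501179.41

PV of 5-year annuity: £2,000.00 × [1 − (1+0.07)^−5] / 0.07 = 8200.39487
Perpetuity value at year 5: £48,400.00 / 0.07 = 691428.57143
PV of perpetuity: 691428.57143 / (1+0.07)^5 = 492979.01553
Total PV = 8200.39487 + 492979.01553 = 501179.41040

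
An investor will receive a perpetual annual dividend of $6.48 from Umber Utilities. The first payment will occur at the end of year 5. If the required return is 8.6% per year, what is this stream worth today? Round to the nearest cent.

$54.17

Value at end of year 4: C / r = $6.48 / 0.086 = $75.3488
Discount to today: PV = $75.3488 / (1 + 0.086)^4 = $75.3488 / 1.390975 = $54.17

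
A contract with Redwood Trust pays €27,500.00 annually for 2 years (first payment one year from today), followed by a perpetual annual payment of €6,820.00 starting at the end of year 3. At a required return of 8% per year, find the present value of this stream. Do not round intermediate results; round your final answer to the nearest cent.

€122127.91

PV of 2-year annuity: €27,500.00 × [1 − (1+0.08)^−2] / 0.08 = 49039.78052
Perpetuity value at year 2: €6,820.00 / 0.08 = 85250.00000
PV of perpetuity: 85250.00000 / (1+0.08)^2 = 73088.13443
Total PV = 49039.78052 + 73088.13443 = 122127.91495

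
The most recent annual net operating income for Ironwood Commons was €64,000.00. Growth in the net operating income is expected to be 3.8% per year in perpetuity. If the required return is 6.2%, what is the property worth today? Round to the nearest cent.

€2768000.00

D₁ = D₀ × (1 + g) = €64,000.00 × 1.038 = €66,432.0000
Growing perpetuity: P = D₁ / (r − g) = €66,432.0000 / (0.062 − 0.038) = €2,768,000.00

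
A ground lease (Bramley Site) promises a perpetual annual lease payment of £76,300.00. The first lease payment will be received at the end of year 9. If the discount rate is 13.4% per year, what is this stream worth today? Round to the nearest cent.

£208216.58

Value at end of year 8: C / r = £76,300.00 / 0.134 = £569,402.9851
Discount to today: PV = £569,402.9851 / (1 + 0.134)^8 = £569,402.9851 / 2.734667 = £208,216.58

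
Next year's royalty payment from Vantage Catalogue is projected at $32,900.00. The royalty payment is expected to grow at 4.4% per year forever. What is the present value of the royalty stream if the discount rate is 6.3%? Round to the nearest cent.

Growing perpetuity: P = D₁ / (r − g) = $32,900.0000 / (0.063 − 0.044) = $1,731,578.95

$1731578.95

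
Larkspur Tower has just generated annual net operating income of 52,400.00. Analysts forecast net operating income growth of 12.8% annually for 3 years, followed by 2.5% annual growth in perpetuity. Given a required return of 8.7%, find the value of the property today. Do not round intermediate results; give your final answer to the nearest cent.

D_1 = 59107.20000
D_2 = 66672.92160
D_3 = 75207.05556
Terminal value at year 3: TV = D_3×(1+g_2)/(r−g_2) = 77087.23195/0.062 = 1243342.45087
P_0 = D_1/(1+r)^1 + D_2/(1+r)^2 + D_3/(1+r)^3 + TV/(1+r)^3
    = 54376.44894 + 56427.44656 + 58555.80471 + 968059.67458 = 1137419.37478

1137419.37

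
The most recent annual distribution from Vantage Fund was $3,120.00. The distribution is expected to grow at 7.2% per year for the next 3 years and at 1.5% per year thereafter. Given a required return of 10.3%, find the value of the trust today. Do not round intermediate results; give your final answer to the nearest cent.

$41880.29

D_1 = 3344.64000
D_2 = 3585.45408
D_3 = 3843.60677
Terminal value at year 3: TV = D_3×(1+g_2)/(r−g_2) = 3901.26088/0.088 = 44332.50995
P_0 = D_1/(1+r)^1 + D_2/(1+r)^2 + D_3/(1+r)^3 + TV/(1+r)^3
    = 3032.31188 + 2947.08824 + 2864.25983 + 33036.63331 = 41880.29326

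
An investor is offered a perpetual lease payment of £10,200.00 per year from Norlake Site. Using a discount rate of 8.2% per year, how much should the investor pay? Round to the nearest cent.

£124390.24

Level perpetuity: PV = C / r = £10,200.00 / 0.082 = £124,390.24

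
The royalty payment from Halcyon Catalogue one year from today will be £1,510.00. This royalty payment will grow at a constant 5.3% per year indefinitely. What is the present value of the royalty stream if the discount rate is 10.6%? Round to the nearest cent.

£28490.57

Growing perpetuity: P = D₁ / (r − g) = £1,510.0000 / (0.106 − 0.053) = £28,490.57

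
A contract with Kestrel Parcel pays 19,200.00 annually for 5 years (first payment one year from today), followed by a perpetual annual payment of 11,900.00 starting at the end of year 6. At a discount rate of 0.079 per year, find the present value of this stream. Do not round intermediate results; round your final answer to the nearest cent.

PV of 5-year annuity: 19,200.00 × [1 − (1+0.079)^−5] / 0.079 = 76862.50536
Perpetuity value at year 5: 11,900.00 / 0.079 = 150632.91139
PV of perpetuity: 150632.91139 / (1+0.079)^5 = 102994.17109
Total PV = 76862.50536 + 102994.17109 = 179856.67645

179856.68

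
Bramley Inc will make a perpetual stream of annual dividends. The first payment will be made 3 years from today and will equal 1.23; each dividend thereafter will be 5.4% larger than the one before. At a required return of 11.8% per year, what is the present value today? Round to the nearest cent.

15.38

Value at end of year 2: C₁ / (r − g) = 1.23 / (0.118 − 0.054) = 19.2188
Discount to today: PV = 19.2188 / (1 + 0.118)^2 = 19.2188 / 1.249924 = 15.38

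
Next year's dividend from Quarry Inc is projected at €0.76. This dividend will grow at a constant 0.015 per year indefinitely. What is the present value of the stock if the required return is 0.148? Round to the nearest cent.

€5.71

Growing perpetuity: P = D₁ / (r − g) = €0.7600 / (0.148 − 0.015) = €5.71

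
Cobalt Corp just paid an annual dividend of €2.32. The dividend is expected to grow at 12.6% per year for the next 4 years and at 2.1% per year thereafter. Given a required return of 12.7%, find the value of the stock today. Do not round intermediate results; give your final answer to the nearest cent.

D_1 = 2.61232
D_2 = 2.94147
D_3 = 3.31210
D_4 = 3.72942
Terminal value at year 4: TV = D_4×(1+g_2)/(r−g_2) = 3.80774/0.106 = 35.92208
P_0 = D_1/(1+r)^1 + D_2/(1+r)^2 + D_3/(1+r)^3 + D_4/(1+r)^4 + TV/(1+r)^4
    = 2.31794 + 2.31588 + 2.31383 + 2.31178 + 22.26721 = 31.52664

€31.53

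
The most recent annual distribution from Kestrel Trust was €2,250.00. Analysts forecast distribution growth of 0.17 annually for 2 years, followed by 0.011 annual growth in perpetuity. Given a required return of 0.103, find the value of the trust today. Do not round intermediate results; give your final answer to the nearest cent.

€32738.92

D_1 = 2632.50000
D_2 = 3080.02500
Terminal value at year 2: TV = D_2×(1+g_2)/(r−g_2) = 3113.90528/0.092 = 33846.79647
P_0 = D_1/(1+r)^1 + D_2/(1+r)^2 + TV/(1+r)^2
    = 2386.67271 + 2531.64739 + 27820.60339 = 32738.92349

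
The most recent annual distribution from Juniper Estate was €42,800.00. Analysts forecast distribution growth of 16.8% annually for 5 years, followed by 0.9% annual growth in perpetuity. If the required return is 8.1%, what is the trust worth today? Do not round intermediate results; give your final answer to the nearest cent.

€1154818.12

D_1 = 49990.40000
D_2 = 58388.78720
D_3 = 68198.10345
D_4 = 79655.38483
D_5 = 93037.48948
Terminal value at year 5: TV = D_5×(1+g_2)/(r−g_2) = 93874.82689/0.072 = 1303817.04008
P_0 = D_1/(1+r)^1 + D_2/(1+r)^2 + D_3/(1+r)^3 + D_4/(1+r)^4 + D_5/(1+r)^5 + TV/(1+r)^5
    = 46244.58834 + 49966.40073 + 53987.74843 + 58332.73836 + 63027.41758 + 883259.22686 = 1154818.12029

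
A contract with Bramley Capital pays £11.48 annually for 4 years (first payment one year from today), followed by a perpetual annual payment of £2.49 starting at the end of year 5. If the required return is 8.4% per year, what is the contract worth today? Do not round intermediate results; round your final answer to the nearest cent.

PV of 4-year annuity: £11.48 × [1 − (1+0.084)^−4] / 0.084 = 37.68712
Perpetuity value at year 4: £2.49 / 0.084 = 29.64286
PV of perpetuity: 29.64286 / (1+0.084)^4 = 21.46856
Total PV = 37.68712 + 21.46856 = 59.15568

£59.16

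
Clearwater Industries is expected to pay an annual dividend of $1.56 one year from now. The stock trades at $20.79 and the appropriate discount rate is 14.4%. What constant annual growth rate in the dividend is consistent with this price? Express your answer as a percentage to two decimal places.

6.90%

P = D₁/(r−g) ⇒ g = r − D₁/P = 0.144 − $1.56/$20.79 = 0.068964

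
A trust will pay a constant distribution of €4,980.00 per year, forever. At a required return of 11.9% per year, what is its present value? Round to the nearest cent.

€41848.74

Level perpetuity: PV = C / r = €4,980.00 / 0.119 = €41,848.74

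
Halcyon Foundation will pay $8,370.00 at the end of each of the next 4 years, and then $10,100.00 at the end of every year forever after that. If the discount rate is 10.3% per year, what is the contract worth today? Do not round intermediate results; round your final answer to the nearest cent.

PV of 4-year annuity: $8,370.00 × [1 − (1+0.103)^−4] / 0.103 = 26360.38647
Perpetuity value at year 4: $10,100.00 / 0.103 = 98058.25243
PV of perpetuity: 98058.25243 / (1+0.103)^4 = 66249.42288
Total PV = 26360.38647 + 66249.42288 = 92609.80935

$92609.81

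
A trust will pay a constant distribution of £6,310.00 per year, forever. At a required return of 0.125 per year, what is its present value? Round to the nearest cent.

£50480.00

Level perpetuity: PV = C / r = £6,310.00 / 0.125 = £50,480.00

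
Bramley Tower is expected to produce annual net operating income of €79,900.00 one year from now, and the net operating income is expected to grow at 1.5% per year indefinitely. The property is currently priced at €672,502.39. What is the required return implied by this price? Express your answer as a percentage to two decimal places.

13.38%

P = D₁/(r − g) ⇒ r = D₁/P + g = €79,900.0000/€672,502.39 + 0.015 = 0.118810 + 0.015 = 0.133810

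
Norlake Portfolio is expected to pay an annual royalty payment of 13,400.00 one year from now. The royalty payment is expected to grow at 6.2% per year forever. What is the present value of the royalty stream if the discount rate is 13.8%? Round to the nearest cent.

Growing perpetuity: P = D₁ / (r − g) = 13,400.0000 / (0.138 − 0.062) = 176,315.79

176315.79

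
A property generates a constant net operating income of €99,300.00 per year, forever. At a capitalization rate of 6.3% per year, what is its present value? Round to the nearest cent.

Level perpetuity: PV = C / r = €99,300.00 / 0.063 = €1,576,190.48

€1576190.48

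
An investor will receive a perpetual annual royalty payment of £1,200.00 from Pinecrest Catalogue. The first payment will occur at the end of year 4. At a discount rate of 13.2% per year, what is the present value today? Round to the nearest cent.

£6267.12

Value at end of year 3: C / r = £1,200.00 / 0.132 = £9,090.9091
Discount to today: PV = £9,090.9091 / (1 + 0.132)^3 = £9,090.9091 / 1.450572 = £6,267.12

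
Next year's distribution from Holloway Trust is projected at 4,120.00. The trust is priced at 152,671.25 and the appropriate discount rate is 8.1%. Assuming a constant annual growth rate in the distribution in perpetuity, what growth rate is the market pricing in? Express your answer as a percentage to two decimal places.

P = D₁/(r−g) ⇒ g = r − D₁/P = 0.081 − 4,120.00/152,671.25 = 0.054014

5.40%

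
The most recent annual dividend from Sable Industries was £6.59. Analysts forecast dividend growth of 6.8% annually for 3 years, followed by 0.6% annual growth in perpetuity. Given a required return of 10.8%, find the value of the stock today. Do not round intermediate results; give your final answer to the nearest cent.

£76.58

D_1 = 7.03812
D_2 = 7.51671
D_3 = 8.02785
Terminal value at year 3: TV = D_3×(1+g_2)/(r−g_2) = 8.07602/0.102 = 79.17662
P_0 = D_1/(1+r)^1 + D_2/(1+r)^2 + D_3/(1+r)^3 + TV/(1+r)^3
    = 6.35209 + 6.12278 + 5.90174 + 58.20733 = 76.58394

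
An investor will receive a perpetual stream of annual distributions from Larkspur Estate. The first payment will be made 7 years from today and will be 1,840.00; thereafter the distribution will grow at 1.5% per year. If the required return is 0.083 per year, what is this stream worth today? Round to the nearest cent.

Value at end of year 6: C₁ / (r − g) = 1,840.00 / (0.083 − 0.015) = 27,058.8235
Discount to today: PV = 27,058.8235 / (1 + 0.083)^6 = 27,058.8235 / 1.613507 = 16,770.20

16770.20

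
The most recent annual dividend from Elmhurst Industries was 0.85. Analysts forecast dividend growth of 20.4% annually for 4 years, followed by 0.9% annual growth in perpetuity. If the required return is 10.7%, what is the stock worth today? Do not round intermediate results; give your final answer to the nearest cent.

16.46

D_1 = 1.02340
D_2 = 1.23217
D_3 = 1.48354
D_4 = 1.78618
Terminal value at year 4: TV = D_4×(1+g_2)/(r−g_2) = 1.80225/0.098 = 18.39035
P_0 = D_1/(1+r)^1 + D_2/(1+r)^2 + D_3/(1+r)^3 + D_4/(1+r)^4 + TV/(1+r)^4
    = 0.92448 + 1.00549 + 1.09359 + 1.18942 + 12.24615 = 16.45913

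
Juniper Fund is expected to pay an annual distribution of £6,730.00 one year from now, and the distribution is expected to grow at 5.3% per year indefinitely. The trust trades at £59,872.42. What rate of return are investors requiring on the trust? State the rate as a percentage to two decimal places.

P = D₁/(r − g) ⇒ r = D₁/P + g = £6,730.0000/£59,872.42 + 0.053 = 0.112406 + 0.053 = 0.165406

16.54%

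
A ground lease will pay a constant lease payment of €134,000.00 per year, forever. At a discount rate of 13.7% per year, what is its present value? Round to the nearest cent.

Level perpetuity: PV = C / r = €134,000.00 / 0.137 = €978,102.19

€978102.19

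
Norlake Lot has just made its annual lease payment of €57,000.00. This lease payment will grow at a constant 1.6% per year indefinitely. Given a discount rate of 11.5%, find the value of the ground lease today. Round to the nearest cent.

€584969.70

D₁ = D₀ × (1 + g) = €57,000.00 × 1.016 = €57,912.0000
Growing perpetuity: P = D₁ / (r − g) = €57,912.0000 / (0.115 − 0.016) = €584,969.70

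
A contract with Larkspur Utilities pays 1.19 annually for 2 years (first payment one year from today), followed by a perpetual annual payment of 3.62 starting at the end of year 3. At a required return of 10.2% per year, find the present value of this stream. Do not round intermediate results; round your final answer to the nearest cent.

PV of 2-year annuity: 1.19 × [1 − (1+0.102)^−2] / 0.102 = 2.05976
Perpetuity value at year 2: 3.62 / 0.102 = 35.49020
PV of perpetuity: 35.49020 / (1+0.102)^2 = 29.22437
Total PV = 2.05976 + 29.22437 = 31.28413

31.28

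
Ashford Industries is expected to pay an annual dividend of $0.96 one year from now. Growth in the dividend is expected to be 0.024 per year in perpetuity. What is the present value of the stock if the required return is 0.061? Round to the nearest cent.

$25.95

Growing perpetuity: P = D₁ / (r − g) = $0.9600 / (0.061 − 0.024) = $25.95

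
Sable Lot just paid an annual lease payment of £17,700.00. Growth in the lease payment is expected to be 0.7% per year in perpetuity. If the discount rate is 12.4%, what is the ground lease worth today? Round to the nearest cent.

D₁ = D₀ × (1 + g) = £17,700.00 × 1.007 = £17,823.9000
Growing perpetuity: P = D₁ / (r − g) = £17,823.9000 / (0.124 − 0.007) = £152,341.03

£152341.03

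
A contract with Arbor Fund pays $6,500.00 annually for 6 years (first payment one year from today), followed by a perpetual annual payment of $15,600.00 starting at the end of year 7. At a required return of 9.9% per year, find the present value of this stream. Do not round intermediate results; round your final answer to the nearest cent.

PV of 6-year annuity: $6,500.00 × [1 − (1+0.099)^−6] / 0.099 = 28392.34803
Perpetuity value at year 6: $15,600.00 / 0.099 = 157575.75758
PV of perpetuity: 157575.75758 / (1+0.099)^6 = 89434.12230
Total PV = 28392.34803 + 89434.12230 = 117826.47033

$117826.47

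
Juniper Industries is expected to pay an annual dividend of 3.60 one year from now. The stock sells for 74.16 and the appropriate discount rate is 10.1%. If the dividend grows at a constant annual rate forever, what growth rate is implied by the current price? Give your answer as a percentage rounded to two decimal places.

5.25%

P = D₁/(r−g) ⇒ g = r − D₁/P = 0.101 − 3.60/74.16 = 0.052456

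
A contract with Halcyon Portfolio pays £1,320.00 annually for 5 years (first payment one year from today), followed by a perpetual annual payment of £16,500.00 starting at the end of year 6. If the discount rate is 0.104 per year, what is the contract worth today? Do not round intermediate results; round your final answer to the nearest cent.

PV of 5-year annuity: £1,320.00 × [1 − (1+0.104)^−5] / 0.104 = 4953.12275
Perpetuity value at year 5: £16,500.00 / 0.104 = 158653.84615
PV of perpetuity: 158653.84615 / (1+0.104)^5 = 96739.81175
Total PV = 4953.12275 + 96739.81175 = 101692.93450

£101692.93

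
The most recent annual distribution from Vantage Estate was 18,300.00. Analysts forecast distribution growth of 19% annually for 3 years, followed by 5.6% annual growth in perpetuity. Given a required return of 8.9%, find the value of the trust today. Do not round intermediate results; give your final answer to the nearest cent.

829841.99

D_1 = 21777.00000
D_2 = 25914.63000
D_3 = 30838.40970
Terminal value at year 3: TV = D_3×(1+g_2)/(r−g_2) = 32565.36064/0.033 = 986829.11040
P_0 = D_1/(1+r)^1 + D_2/(1+r)^2 + D_3/(1+r)^3 + TV/(1+r)^3
    = 19997.24518 + 21851.90245 + 23878.57108 + 764114.27468 = 829841.99338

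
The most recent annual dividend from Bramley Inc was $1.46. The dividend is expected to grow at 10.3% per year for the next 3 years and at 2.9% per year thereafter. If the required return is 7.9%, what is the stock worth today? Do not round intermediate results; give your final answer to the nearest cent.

$36.67

D_1 = 1.61038
D_2 = 1.77625
D_3 = 1.95920
Terminal value at year 3: TV = D_3×(1+g_2)/(r−g_2) = 2.01602/0.05 = 40.32039
P_0 = D_1/(1+r)^1 + D_2/(1+r)^2 + D_3/(1+r)^3 + TV/(1+r)^3
    = 1.49247 + 1.52567 + 1.55961 + 32.09670 = 36.67446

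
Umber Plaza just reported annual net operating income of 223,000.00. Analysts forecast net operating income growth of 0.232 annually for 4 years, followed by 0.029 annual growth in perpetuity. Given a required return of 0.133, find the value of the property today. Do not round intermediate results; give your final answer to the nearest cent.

4189317.14

D_1 = 274736.00000
D_2 = 338474.75200
D_3 = 417000.89446
D_4 = 513745.10198
Terminal value at year 4: TV = D_4×(1+g_2)/(r−g_2) = 528643.70994/0.104 = 5083112.59555
P_0 = D_1/(1+r)^1 + D_2/(1+r)^2 + D_3/(1+r)^3 + D_4/(1+r)^4 + TV/(1+r)^4
    = 242485.43689 + 263673.48478 + 286712.91549 + 311765.50033 + 3084679.80619 = 4189317.14368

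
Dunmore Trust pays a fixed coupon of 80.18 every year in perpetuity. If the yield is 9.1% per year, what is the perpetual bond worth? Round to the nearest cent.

Level perpetuity: PV = C / r = 80.18 / 0.091 = 881.10

881.10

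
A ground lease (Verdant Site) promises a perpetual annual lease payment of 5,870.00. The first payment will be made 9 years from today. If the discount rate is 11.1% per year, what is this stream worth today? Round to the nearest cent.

Value at end of year 8: C / r = 5,870.00 / 0.111 = 52,882.8829
Discount to today: PV = 52,882.8829 / (1 + 0.111)^8 = 52,882.8829 / 2.321200 = 22,782.57

22782.57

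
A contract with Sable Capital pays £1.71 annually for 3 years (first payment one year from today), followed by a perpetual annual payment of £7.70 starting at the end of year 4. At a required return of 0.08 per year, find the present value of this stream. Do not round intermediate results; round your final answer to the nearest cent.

£80.81

PV of 3-year annuity: £1.71 × [1 − (1+0.08)^−3] / 0.08 = 4.40684
Perpetuity value at year 3: £7.70 / 0.08 = 96.25000
PV of perpetuity: 96.25000 / (1+0.08)^3 = 76.40635
Total PV = 4.40684 + 76.40635 = 80.81319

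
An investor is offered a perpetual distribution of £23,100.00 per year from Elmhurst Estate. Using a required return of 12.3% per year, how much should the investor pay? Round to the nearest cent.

£187804.88

Level perpetuity: PV = C / r = £23,100.00 / 0.123 = £187,804.88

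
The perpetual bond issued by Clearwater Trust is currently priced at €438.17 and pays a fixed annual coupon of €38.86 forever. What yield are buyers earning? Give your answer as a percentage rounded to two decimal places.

P = C/r ⇒ r = C/P = €38.86/€438.17 = 0.088687

8.87%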